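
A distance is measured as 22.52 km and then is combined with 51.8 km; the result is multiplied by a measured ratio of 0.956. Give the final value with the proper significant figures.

71.0 km

22.52 km + 51.8 km = 74.32 km; the sum is limited to 1 decimal place (3 s.f.).
Carrying full precision, 74.32 × 0.956 = 71.04992 km; 0.956 has 3 s.f., so the result keeps min(3, 3) = 3 s.f.
Rounded to 3 significant figures: 71.0 km.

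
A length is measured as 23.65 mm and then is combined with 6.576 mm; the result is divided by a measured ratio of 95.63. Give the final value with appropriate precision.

0.3161 mm

23.65 mm + 6.576 mm = 30.226 mm; the sum is limited to 2 decimal places (4 s.f.).
Carrying full precision, 30.226 ÷ 95.63 = 0.316072362229… mm; 95.63 has 4 s.f., so the result keeps min(4, 4) = 4 s.f.
Rounded to 4 significant figures: 0.3161 mm.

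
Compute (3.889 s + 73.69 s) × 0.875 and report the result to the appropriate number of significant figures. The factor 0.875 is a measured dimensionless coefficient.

67.9 s

3.889 s + 73.69 s = 77.579 s; the sum is limited to 2 decimal places (4 s.f.).
Carrying full precision, 77.579 × 0.875 = 67.881625 s; 0.875 has 3 s.f., so the result keeps min(4, 3) = 3 s.f.
Rounded to 3 significant figures: 67.9 s.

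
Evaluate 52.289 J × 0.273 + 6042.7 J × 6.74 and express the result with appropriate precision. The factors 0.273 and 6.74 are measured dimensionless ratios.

4.07 × 10⁴ J

52.289 × 0.273 = 14.274897 → 14.3 J (3 s.f., last digit at the 10^-1 place).
6042.7 × 6.74 = 40727.798 → 4.07 × 10⁴ J (3 s.f., last digit at the 10^2 place).
Sum: 40742.072897 J; keep the coarser place, 10^2.
Result: 4.07 × 10⁴ J.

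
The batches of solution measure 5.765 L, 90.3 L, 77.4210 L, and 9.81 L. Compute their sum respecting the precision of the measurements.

5.765 L + 90.3 L + 77.4210 L + 9.81 L = 183.2960 L.
Addition/subtraction keeps the fewest decimal places: 5.765 → 3 decimal places, 90.3 → 1 decimal place, 77.4210 → 4 decimal places, 9.81 → 2 decimal places; limit is 1.
Rounded to 1 decimal place: 183.3 L.

183.3 L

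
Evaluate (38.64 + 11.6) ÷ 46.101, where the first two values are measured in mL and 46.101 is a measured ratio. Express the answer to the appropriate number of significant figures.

1.09 mL

38.64 mL + 11.6 mL = 50.24 mL; the sum is limited to 1 decimal place (3 s.f.).
Carrying full precision, 50.24 ÷ 46.101 = 1.08978113273… mL; 46.101 has 5 s.f., so the result keeps min(3, 5) = 3 s.f.
Rounded to 3 significant figures: 1.09 mL.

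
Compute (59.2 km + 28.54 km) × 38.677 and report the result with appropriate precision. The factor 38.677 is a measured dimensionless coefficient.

3.39 × 10^3 km

59.2 km + 28.54 km = 87.74 km; the sum is limited to 1 decimal place (3 s.f.).
Carrying full precision, 87.74 × 38.677 = 3393.51998 km; 38.677 has 5 s.f., so the result keeps min(3, 5) = 3 s.f.
Rounded to 3 significant figures: 3.39 × 10^3 km.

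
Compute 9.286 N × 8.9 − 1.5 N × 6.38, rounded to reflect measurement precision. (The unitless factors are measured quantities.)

73 N

9.286 × 8.9 = 82.6454 → 83 N (2 s.f., last digit at the 10^0 place).
1.5 × 6.38 = 9.57 → 9.6 N (2 s.f., last digit at the 10^-1 place).
Difference: 73.0754 N; keep the coarser place, 10^0.
Result: 73 N.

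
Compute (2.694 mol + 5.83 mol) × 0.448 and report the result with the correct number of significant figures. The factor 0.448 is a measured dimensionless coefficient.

3.82 mol

2.694 mol + 5.83 mol = 8.524 mol; the sum is limited to 2 decimal places (3 s.f.).
Carrying full precision, 8.524 × 0.448 = 3.818752 mol; 0.448 has 3 s.f., so the result keeps min(3, 3) = 3 s.f.
Rounded to 3 significant figures: 3.82 mol.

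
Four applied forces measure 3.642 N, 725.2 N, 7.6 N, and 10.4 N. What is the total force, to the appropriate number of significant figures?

746.8 N

3.642 N + 725.2 N + 7.6 N + 10.4 N = 746.842 N.
Addition/subtraction keeps the fewest decimal places: 3.642 → 3 decimal places, 725.2 → 1 decimal place, 7.6 → 1 decimal place, 10.4 → 1 decimal place; limit is 1.
Rounded to 1 decimal place: 746.8 N.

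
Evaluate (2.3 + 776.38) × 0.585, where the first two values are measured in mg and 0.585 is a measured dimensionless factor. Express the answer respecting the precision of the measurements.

456 mg

2.3 mg + 776.38 mg = 778.68 mg; the sum is limited to 1 decimal place (4 s.f.).
Carrying full precision, 778.68 × 0.585 = 455.5278 mg; 0.585 has 3 s.f., so the result keeps min(4, 3) = 3 s.f.
Rounded to 3 significant figures: 456 mg.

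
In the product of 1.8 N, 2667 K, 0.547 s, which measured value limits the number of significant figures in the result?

1.8 N

1.8 N → 2 s.f.; 2667 K → 4 s.f.; 0.547 s → 3 s.f.
The fewest is 2 significant figures, from 1.8 N.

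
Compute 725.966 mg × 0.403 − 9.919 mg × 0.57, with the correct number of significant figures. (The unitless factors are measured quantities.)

287 mg

725.966 × 0.403 = 292.564298 → 293 mg (3 s.f., last digit at the 10^0 place).
9.919 × 0.57 = 5.65383 → 5.7 mg (2 s.f., last digit at the 10^-1 place).
Difference: 286.910468 mg; keep the coarser place, 10^0.
Result: 287 mg.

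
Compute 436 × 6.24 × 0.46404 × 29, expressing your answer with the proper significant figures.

3.7 × 10⁴

436 × 6.24 × 0.46404 × 29 = 36612.0877824
Multiplication/division keeps the fewest significant figures: 436 → 3 s.f., 6.24 → 3 s.f., 0.46404 → 5 s.f., 29 → 2 s.f.; limit is 2.
Rounded to 2 significant figures: 3.7 × 10⁴.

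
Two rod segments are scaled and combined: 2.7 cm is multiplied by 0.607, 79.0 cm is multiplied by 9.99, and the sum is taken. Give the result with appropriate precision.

791 cm

2.7 × 0.607 = 1.6389 → 1.6 cm (2 s.f., last digit at the 10^-1 place).
79.0 × 9.99 = 789.21 → 789 cm (3 s.f., last digit at the 10^0 place).
Sum: 790.8489 cm; keep the coarser place, 10^0.
Result: 791 cm.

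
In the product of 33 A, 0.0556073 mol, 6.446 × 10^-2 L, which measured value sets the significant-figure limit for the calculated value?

33 A

33 A → 2 s.f.; 0.0556073 mol → 6 s.f.; 6.446 × 10^-2 L → 4 s.f.
The fewest is 2 significant figures, from 33 A.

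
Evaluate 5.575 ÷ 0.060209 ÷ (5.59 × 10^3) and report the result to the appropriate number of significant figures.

5.575 ÷ 0.060209 ÷ (5.59 × 10^3) = 0.0165642451602…
Multiplication/division keeps the fewest significant figures: 5.575 → 4 s.f., 0.060209 → 5 s.f., 5.59 × 10^3 → 3 s.f.; limit is 3.
Rounded to 3 significant figures: 0.0166.

0.0166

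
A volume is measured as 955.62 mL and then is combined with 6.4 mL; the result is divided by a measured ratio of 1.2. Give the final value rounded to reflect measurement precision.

955.62 mL + 6.4 mL = 962.02 mL; the sum is limited to 1 decimal place (4 s.f.).
Carrying full precision, 962.02 ÷ 1.2 = 801.683333333… mL; 1.2 has 2 s.f., so the result keeps min(4, 2) = 2 s.f.
Rounded to 2 significant figures: 8.0 × 10^2 mL.

8.0 × 10^2 mL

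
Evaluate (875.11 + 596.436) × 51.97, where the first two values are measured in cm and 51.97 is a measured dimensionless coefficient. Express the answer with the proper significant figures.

875.11 cm + 596.436 cm = 1471.546 cm; the sum is limited to 2 decimal places (6 s.f.).
Carrying full precision, 1471.546 × 51.97 = 76476.24562 cm; 51.97 has 4 s.f., so the result keeps min(6, 4) = 4 s.f.
Rounded to 4 significant figures: 7.648 × 10⁴ cm.

7.648 × 10⁴ cm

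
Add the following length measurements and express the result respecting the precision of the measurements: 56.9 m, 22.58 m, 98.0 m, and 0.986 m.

56.9 m + 22.58 m + 98.0 m + 0.986 m = 178.466 m.
Addition/subtraction keeps the fewest decimal places: 56.9 → 1 decimal place, 22.58 → 2 decimal places, 98.0 → 1 decimal place, 0.986 → 3 decimal places; limit is 1.
Rounded to 1 decimal place: 178.5 m.

178.5 m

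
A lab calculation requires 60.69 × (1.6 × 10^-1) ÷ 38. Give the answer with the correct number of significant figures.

0.26

60.69 × (1.6 × 10^-1) ÷ 38 = 0.255536842105…
Multiplication/division keeps the fewest significant figures: 60.69 → 4 s.f., 1.6 × 10^-1 → 2 s.f., 38 → 2 s.f.; limit is 2.
Rounded to 2 significant figures: 0.26.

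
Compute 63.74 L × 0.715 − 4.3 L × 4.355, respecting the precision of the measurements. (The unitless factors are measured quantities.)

27 L

63.74 × 0.715 = 45.5741 → 45.6 L (3 s.f., last digit at the 10^-1 place).
4.3 × 4.355 = 18.7265 → 19 L (2 s.f., last digit at the 10^0 place).
Difference: 26.8476 L; keep the coarser place, 10^0.
Result: 27 L.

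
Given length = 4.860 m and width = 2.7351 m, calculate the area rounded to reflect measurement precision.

13.29 m²

area = 4.860 m × 2.7351 m = 13.292586 m².
4.860 has 4 significant figures; 2.7351 has 5.
Division/multiplication keeps the fewest: 4 significant figures.
Rounded: 13.29 m².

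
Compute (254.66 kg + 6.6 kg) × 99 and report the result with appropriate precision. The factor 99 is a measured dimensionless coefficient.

254.66 kg + 6.6 kg = 261.26 kg; the sum is limited to 1 decimal place (4 s.f.).
Carrying full precision, 261.26 × 99 = 25864.74 kg; 99 has 2 s.f., so the result keeps min(4, 2) = 2 s.f.
Rounded to 2 significant figures: 2.6 × 10^4 kg.

2.6 × 10^4 kg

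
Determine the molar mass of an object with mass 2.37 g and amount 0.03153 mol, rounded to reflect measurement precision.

75.2 g/mol

molar mass = 2.37 g ÷ 0.03153 mol = 75.1665080875… g/mol.
2.37 has 3 significant figures; 0.03153 has 4.
Division/multiplication keeps the fewest: 3 significant figures.
Rounded: 75.2 g/mol.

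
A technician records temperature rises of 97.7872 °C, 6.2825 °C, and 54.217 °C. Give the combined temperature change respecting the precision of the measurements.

1.58287 × 10^2 °C

97.7872 °C + 6.2825 °C + 54.217 °C = 158.2867 °C.
Addition/subtraction keeps the fewest decimal places: 97.7872 → 4 decimal places, 6.2825 → 4 decimal places, 54.217 → 3 decimal places; limit is 3.
Rounded to 3 decimal places: 1.58287 × 10^2 °C.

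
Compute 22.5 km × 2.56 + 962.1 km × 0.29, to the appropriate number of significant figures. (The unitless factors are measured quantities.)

3.4 × 10² km

22.5 × 2.56 = 57.6 → 57.6 km (3 s.f., last digit at the 10^-1 place).
962.1 × 0.29 = 279.009 → 2.8 × 10² km (2 s.f., last digit at the 10^1 place).
Sum: 336.609 km; keep the coarser place, 10^1.
Result: 3.4 × 10² km.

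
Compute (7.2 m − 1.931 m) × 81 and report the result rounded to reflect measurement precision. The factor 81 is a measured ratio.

7.2 m − 1.931 m = 5.269 m; the difference is limited to 1 decimal place (2 s.f.).
Carrying full precision, 5.269 × 81 = 426.789 m; 81 has 2 s.f., so the result keeps min(2, 2) = 2 s.f.
Rounded to 2 significant figures: 4.3 × 10² m.

4.3 × 10² m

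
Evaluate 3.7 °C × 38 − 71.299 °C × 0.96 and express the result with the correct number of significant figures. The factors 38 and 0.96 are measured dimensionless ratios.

3.7 × 38 = 140.6 → 1.4 × 10² °C (2 s.f., last digit at the 10^1 place).
71.299 × 0.96 = 68.44704 → 68 °C (2 s.f., last digit at the 10^0 place).
Difference: 72.15296 °C; keep the coarser place, 10^1.
Result: 7 × 10¹ °C.

7 × 10¹ °C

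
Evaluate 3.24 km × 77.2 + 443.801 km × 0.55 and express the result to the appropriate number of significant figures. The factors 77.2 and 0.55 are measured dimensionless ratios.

4.9 × 10^2 km

3.24 × 77.2 = 250.128 → 2.50 × 10^2 km (3 s.f., last digit at the 10^0 place).
443.801 × 0.55 = 244.09055 → 2.4 × 10^2 km (2 s.f., last digit at the 10^1 place).
Sum: 494.21855 km; keep the coarser place, 10^1.
Result: 4.9 × 10^2 km.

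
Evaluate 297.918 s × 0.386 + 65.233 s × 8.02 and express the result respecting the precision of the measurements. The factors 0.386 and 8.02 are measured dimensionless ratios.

6.38 × 10² s

297.918 × 0.386 = 114.996348 → 115 s (3 s.f., last digit at the 10^0 place).
65.233 × 8.02 = 523.16866 → 523 s (3 s.f., last digit at the 10^0 place).
Sum: 638.165008 s; keep the coarser place, 10^0.
Result: 6.38 × 10² s.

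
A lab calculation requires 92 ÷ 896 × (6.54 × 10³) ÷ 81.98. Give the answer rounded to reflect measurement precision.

92 ÷ 896 × (6.54 × 10³) ÷ 81.98 = 8.1912400237…
Multiplication/division keeps the fewest significant figures: 92 → 2 s.f., 896 → 3 s.f., 6.54 × 10³ → 3 s.f., 81.98 → 4 s.f.; limit is 2.
Rounded to 2 significant figures: 8.2.

8.2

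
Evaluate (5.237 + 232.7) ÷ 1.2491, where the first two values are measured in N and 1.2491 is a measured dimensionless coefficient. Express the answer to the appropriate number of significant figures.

5.237 N + 232.7 N = 237.937 N; the sum is limited to 1 decimal place (4 s.f.).
Carrying full precision, 237.937 ÷ 1.2491 = 190.48675046… N; 1.2491 has 5 s.f., so the result keeps min(4, 5) = 4 s.f.
Rounded to 4 significant figures: 190.5 N.

190.5 N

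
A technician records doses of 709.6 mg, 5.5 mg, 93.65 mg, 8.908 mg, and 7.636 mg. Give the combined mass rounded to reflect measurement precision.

8.253 × 10^2 mg

709.6 mg + 5.5 mg + 93.65 mg + 8.908 mg + 7.636 mg = 825.294 mg.
Addition/subtraction keeps the fewest decimal places: 709.6 → 1 decimal place, 5.5 → 1 decimal place, 93.65 → 2 decimal places, 8.908 → 3 decimal places, 7.636 → 3 decimal places; limit is 1.
Rounded to 1 decimal place: 8.253 × 10^2 mg.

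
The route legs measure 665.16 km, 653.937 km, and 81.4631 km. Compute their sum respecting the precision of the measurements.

1400.56 km

665.16 km + 653.937 km + 81.4631 km = 1400.5601 km.
Addition/subtraction keeps the fewest decimal places: 665.16 → 2 decimal places, 653.937 → 3 decimal places, 81.4631 → 4 decimal places; limit is 2.
Rounded to 2 decimal places: 1400.56 km.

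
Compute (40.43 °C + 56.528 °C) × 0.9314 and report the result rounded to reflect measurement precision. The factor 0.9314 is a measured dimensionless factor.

40.43 °C + 56.528 °C = 96.958 °C; the sum is limited to 2 decimal places (4 s.f.).
Carrying full precision, 96.958 × 0.9314 = 90.3066812 °C; 0.9314 has 4 s.f., so the result keeps min(4, 4) = 4 s.f.
Rounded to 4 significant figures: 90.31 °C.

90.31 °C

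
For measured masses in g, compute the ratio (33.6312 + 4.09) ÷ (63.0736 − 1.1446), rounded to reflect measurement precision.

33.6312 + 4.09 = 37.7212, limited to 2 d.p. → 4 s.f.; 63.0736 − 1.1446 = 61.9290, limited to 4 d.p. → 6 s.f.
Carrying full precision, 37.7212 ÷ 61.9290 = 0.609103973906…; keep min(4, 6) = 4 s.f.
Rounded to 4 significant figures: 0.6091.

0.6091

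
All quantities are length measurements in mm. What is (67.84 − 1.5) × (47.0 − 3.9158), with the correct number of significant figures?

67.84 − 1.5 = 66.34, limited to 1 d.p. → 3 s.f.; 47.0 − 3.9158 = 43.0842, limited to 1 d.p. → 3 s.f.
Carrying full precision, 66.34 × 43.0842 = 2858.205828; keep min(3, 3) = 3 s.f.
Rounded to 3 significant figures: 2.86 × 10³ mm².

2.86 × 10³ mm²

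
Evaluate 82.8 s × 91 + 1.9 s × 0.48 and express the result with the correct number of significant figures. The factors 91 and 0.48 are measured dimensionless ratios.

82.8 × 91 = 7534.8 → 7.5 × 10^3 s (2 s.f., last digit at the 10^2 place).
1.9 × 0.48 = 0.912 → 0.91 s (2 s.f., last digit at the 10^-2 place).
Sum: 7535.712 s; keep the coarser place, 10^2.
Result: 7.5 × 10^3 s.

7.5 × 10^3 s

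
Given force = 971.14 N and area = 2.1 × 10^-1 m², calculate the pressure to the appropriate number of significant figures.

4.6 × 10^3 Pa

pressure = 971.14 N ÷ 2.1 × 10^-1 m² = 4624.47619048… Pa.
971.14 has 5 significant figures; 2.1 × 10^-1 has 2.
Division/multiplication keeps the fewest: 2 significant figures.
Rounded: 4.6 × 10^3 Pa.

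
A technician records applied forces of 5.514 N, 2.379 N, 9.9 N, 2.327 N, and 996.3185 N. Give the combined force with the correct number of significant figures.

1016.4 N

5.514 N + 2.379 N + 9.9 N + 2.327 N + 996.3185 N = 1016.4385 N.
Addition/subtraction keeps the fewest decimal places: 5.514 → 3 decimal places, 2.379 → 3 decimal places, 9.9 → 1 decimal place, 2.327 → 3 decimal places, 996.3185 → 4 decimal places; limit is 1.
Rounded to 1 decimal place: 1016.4 N.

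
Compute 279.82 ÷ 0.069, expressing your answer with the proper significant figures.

4.1 × 10³

279.82 ÷ 0.069 = 4055.36231884…
Multiplication/division keeps the fewest significant figures: 279.82 → 5 s.f., 0.069 → 2 s.f.; limit is 2.
Rounded to 2 significant figures: 4.1 × 10³.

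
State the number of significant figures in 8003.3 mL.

8003.3: zeros between nonzero digits are significant.

5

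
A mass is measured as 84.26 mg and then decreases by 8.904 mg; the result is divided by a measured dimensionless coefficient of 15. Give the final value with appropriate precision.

84.26 mg − 8.904 mg = 75.356 mg; the difference is limited to 2 decimal places (4 s.f.).
Carrying full precision, 75.356 ÷ 15 = 5.02373333333… mg; 15 has 2 s.f., so the result keeps min(4, 2) = 2 s.f.
Rounded to 2 significant figures: 5.0 mg.

5.0 mg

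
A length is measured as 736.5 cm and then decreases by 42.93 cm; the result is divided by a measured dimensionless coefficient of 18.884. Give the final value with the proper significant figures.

36.73 cm

736.5 cm − 42.93 cm = 693.57 cm; the difference is limited to 1 decimal place (4 s.f.).
Carrying full precision, 693.57 ÷ 18.884 = 36.727917814… cm; 18.884 has 5 s.f., so the result keeps min(4, 5) = 4 s.f.
Rounded to 4 significant figures: 36.73 cm.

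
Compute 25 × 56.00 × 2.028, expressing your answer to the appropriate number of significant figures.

25 × 56.00 × 2.028 = 2839.2
Multiplication/division keeps the fewest significant figures: 25 → 2 s.f., 56.00 → 4 s.f., 2.028 → 4 s.f.; limit is 2.
Rounded to 2 significant figures: 2.8 × 10³.

2.8 × 10³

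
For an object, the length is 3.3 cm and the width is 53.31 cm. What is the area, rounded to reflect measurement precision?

area = 3.3 cm × 53.31 cm = 175.923 cm².
3.3 has 2 significant figures; 53.31 has 4.
Division/multiplication keeps the fewest: 2 significant figures.
Rounded: 1.8 × 10^2 cm².

1.8 × 10^2 cm²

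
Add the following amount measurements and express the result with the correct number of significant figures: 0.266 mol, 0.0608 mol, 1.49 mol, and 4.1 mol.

0.266 mol + 0.0608 mol + 1.49 mol + 4.1 mol = 5.9168 mol.
Addition/subtraction keeps the fewest decimal places: 0.266 → 3 decimal places, 0.0608 → 4 decimal places, 1.49 → 2 decimal places, 4.1 → 1 decimal place; limit is 1.
Rounded to 1 decimal place: 5.9 mol.

5.9 mol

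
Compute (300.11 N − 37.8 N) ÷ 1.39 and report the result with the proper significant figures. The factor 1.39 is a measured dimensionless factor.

300.11 N − 37.8 N = 262.31 N; the difference is limited to 1 decimal place (4 s.f.).
Carrying full precision, 262.31 ÷ 1.39 = 188.712230216… N; 1.39 has 3 s.f., so the result keeps min(4, 3) = 3 s.f.
Rounded to 3 significant figures: 189 N.

189 N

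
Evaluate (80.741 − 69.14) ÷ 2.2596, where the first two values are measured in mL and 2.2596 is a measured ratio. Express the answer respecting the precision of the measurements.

5.134 mL

80.741 mL − 69.14 mL = 11.601 mL; the difference is limited to 2 decimal places (4 s.f.).
Carrying full precision, 11.601 ÷ 2.2596 = 5.13409453001… mL; 2.2596 has 5 s.f., so the result keeps min(4, 5) = 4 s.f.
Rounded to 4 significant figures: 5.134 mL.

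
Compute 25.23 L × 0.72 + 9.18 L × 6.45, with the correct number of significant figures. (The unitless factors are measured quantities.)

25.23 × 0.72 = 18.1656 → 18 L (2 s.f., last digit at the 10^0 place).
9.18 × 6.45 = 59.211 → 59.2 L (3 s.f., last digit at the 10^-1 place).
Sum: 77.3766 L; keep the coarser place, 10^0.
Result: 77 L.

77 L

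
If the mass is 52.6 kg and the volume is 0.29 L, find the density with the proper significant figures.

1.8 × 10² kg/L

density = 52.6 kg ÷ 0.29 L = 181.379310345… kg/L.
52.6 has 3 significant figures; 0.29 has 2.
Division/multiplication keeps the fewest: 2 significant figures.
Rounded: 1.8 × 10² kg/L.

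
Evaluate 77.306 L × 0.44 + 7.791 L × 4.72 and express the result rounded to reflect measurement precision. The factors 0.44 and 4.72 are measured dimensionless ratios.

71 L

77.306 × 0.44 = 34.01464 → 34 L (2 s.f., last digit at the 10^0 place).
7.791 × 4.72 = 36.77352 → 36.8 L (3 s.f., last digit at the 10^-1 place).
Sum: 70.78816 L; keep the coarser place, 10^0.
Result: 71 L.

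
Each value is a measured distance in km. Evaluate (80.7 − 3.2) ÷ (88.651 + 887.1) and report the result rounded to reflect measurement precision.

80.7 − 3.2 = 77.5, limited to 1 d.p. → 3 s.f.; 88.651 + 887.1 = 975.751, limited to 1 d.p. → 4 s.f.
Carrying full precision, 77.5 ÷ 975.751 = 0.0794260011007…; keep min(3, 4) = 3 s.f.
Rounded to 3 significant figures: 0.0794.

0.0794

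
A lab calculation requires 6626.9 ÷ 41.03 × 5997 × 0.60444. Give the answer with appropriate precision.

5.855 × 10⁵

6626.9 ÷ 41.03 × 5997 × 0.60444 = 585458.540719…
Multiplication/division keeps the fewest significant figures: 6626.9 → 5 s.f., 41.03 → 4 s.f., 5997 → 4 s.f., 0.60444 → 5 s.f.; limit is 4.
Rounded to 4 significant figures: 5.855 × 10⁵.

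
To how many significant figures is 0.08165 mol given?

0.08165: leading zeros are not significant.

4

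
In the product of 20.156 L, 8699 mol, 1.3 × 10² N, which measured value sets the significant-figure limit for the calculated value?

1.3 × 10² N

20.156 L → 5 s.f.; 8699 mol → 4 s.f.; 1.3 × 10² N → 2 s.f.
The fewest is 2 significant figures, from 1.3 × 10² N.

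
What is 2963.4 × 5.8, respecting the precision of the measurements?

2963.4 × 5.8 = 17187.72
Multiplication/division keeps the fewest significant figures: 2963.4 → 5 s.f., 5.8 → 2 s.f.; limit is 2.
Rounded to 2 significant figures: 1.7 × 10^4.

1.7 × 10^4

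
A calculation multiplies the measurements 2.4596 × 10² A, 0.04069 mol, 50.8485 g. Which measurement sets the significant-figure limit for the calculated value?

0.04069 mol

2.4596 × 10² A → 5 s.f.; 0.04069 mol → 4 s.f.; 50.8485 g → 6 s.f.
The fewest is 4 significant figures, from 0.04069 mol.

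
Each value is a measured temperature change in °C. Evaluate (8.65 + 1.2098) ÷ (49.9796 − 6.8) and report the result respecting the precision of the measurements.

8.65 + 1.2098 = 9.8598, limited to 2 d.p. → 3 s.f.; 49.9796 − 6.8 = 43.1796, limited to 1 d.p. → 3 s.f.
Carrying full precision, 9.8598 ÷ 43.1796 = 0.228343940194…; keep min(3, 3) = 3 s.f.
Rounded to 3 significant figures: 0.228.

0.228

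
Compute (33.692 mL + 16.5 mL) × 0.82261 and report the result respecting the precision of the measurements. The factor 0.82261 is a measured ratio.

33.692 mL + 16.5 mL = 50.192 mL; the sum is limited to 1 decimal place (3 s.f.).
Carrying full precision, 50.192 × 0.82261 = 41.28844112 mL; 0.82261 has 5 s.f., so the result keeps min(3, 5) = 3 s.f.
Rounded to 3 significant figures: 41.3 mL.

41.3 mL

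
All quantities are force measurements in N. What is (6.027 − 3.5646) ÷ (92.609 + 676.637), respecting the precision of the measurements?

6.027 − 3.5646 = 2.4624, limited to 3 d.p. → 4 s.f.; 92.609 + 676.637 = 769.246, limited to 3 d.p. → 6 s.f.
Carrying full precision, 2.4624 ÷ 769.246 = 0.00320105661908…; keep min(4, 6) = 4 s.f.
Rounded to 4 significant figures: 3.201 × 10⁻³.

3.201 × 10⁻³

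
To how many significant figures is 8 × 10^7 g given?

1

8 × 10^7: in scientific notation every digit of the coefficient is significant.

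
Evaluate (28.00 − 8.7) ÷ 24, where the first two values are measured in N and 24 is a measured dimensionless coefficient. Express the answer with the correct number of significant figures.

0.80 N

28.00 N − 8.7 N = 19.30 N; the difference is limited to 1 decimal place (3 s.f.).
Carrying full precision, 19.30 ÷ 24 = 0.804166666667… N; 24 has 2 s.f., so the result keeps min(3, 2) = 2 s.f.
Rounded to 2 significant figures: 0.80 N.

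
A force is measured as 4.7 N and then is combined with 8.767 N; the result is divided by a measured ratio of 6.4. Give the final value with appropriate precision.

4.7 N + 8.767 N = 13.467 N; the sum is limited to 1 decimal place (3 s.f.).
Carrying full precision, 13.467 ÷ 6.4 = 2.10421875 N; 6.4 has 2 s.f., so the result keeps min(3, 2) = 2 s.f.
Rounded to 2 significant figures: 2.1 N.

2.1 N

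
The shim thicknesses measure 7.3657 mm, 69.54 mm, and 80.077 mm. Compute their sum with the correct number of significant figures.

7.3657 mm + 69.54 mm + 80.077 mm = 156.9827 mm.
Addition/subtraction keeps the fewest decimal places: 7.3657 → 4 decimal places, 69.54 → 2 decimal places, 80.077 → 3 decimal places; limit is 2.
Rounded to 2 decimal places: 156.98 mm.

156.98 mm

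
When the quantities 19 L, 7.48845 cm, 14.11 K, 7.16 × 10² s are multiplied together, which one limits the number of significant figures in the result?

19 L

19 L → 2 s.f.; 7.48845 cm → 6 s.f.; 14.11 K → 4 s.f.; 7.16 × 10² s → 3 s.f.
The fewest is 2 significant figures, from 19 L.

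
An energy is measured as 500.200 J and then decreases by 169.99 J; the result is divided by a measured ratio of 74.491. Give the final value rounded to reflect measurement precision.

500.200 J − 169.99 J = 330.210 J; the difference is limited to 2 decimal places (5 s.f.).
Carrying full precision, 330.210 ÷ 74.491 = 4.43288450954… J; 74.491 has 5 s.f., so the result keeps min(5, 5) = 5 s.f.
Rounded to 5 significant figures: 4.4329 J.

4.4329 J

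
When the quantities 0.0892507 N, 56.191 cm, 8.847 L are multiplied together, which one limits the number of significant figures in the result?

0.0892507 N → 6 s.f.; 56.191 cm → 5 s.f.; 8.847 L → 4 s.f.
The fewest is 4 significant figures, from 8.847 L.

8.847 L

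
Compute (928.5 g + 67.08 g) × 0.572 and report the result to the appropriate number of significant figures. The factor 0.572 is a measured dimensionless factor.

928.5 g + 67.08 g = 995.58 g; the sum is limited to 1 decimal place (4 s.f.).
Carrying full precision, 995.58 × 0.572 = 569.47176 g; 0.572 has 3 s.f., so the result keeps min(4, 3) = 3 s.f.
Rounded to 3 significant figures: 569 g.

569 g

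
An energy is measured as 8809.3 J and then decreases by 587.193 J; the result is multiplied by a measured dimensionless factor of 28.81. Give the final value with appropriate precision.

2.369 × 10⁵ J

8809.3 J − 587.193 J = 8222.107 J; the difference is limited to 1 decimal place (5 s.f.).
Carrying full precision, 8222.107 × 28.81 = 236878.90267 J; 28.81 has 4 s.f., so the result keeps min(5, 4) = 4 s.f.
Rounded to 4 significant figures: 2.369 × 10⁵ J.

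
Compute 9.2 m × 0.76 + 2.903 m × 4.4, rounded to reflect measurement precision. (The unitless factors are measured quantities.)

20. m

9.2 × 0.76 = 6.992 → 7.0 m (2 s.f., last digit at the 10^-1 place).
2.903 × 4.4 = 12.7732 → 13 m (2 s.f., last digit at the 10^0 place).
Sum: 19.7652 m; keep the coarser place, 10^0.
Result: 20. m.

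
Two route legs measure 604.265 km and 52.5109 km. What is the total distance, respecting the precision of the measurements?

604.265 km + 52.5109 km = 656.7759 km.
Addition/subtraction keeps the fewest decimal places: 604.265 → 3 decimal places, 52.5109 → 4 decimal places; limit is 3.
Rounded to 3 decimal places: 656.776 km.

656.776 km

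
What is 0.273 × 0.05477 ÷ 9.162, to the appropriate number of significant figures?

0.00163

0.273 × 0.05477 ÷ 9.162 = 0.00163198100851…
Multiplication/division keeps the fewest significant figures: 0.273 → 3 s.f., 0.05477 → 4 s.f., 9.162 → 4 s.f.; limit is 3.
Rounded to 3 significant figures: 0.00163.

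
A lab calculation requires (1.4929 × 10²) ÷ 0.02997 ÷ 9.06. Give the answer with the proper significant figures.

5.50 × 10²

(1.4929 × 10²) ÷ 0.02997 ÷ 9.06 = 549.813978806…
Multiplication/division keeps the fewest significant figures: 1.4929 × 10² → 5 s.f., 0.02997 → 4 s.f., 9.06 → 3 s.f.; limit is 3.
Rounded to 3 significant figures: 5.50 × 10².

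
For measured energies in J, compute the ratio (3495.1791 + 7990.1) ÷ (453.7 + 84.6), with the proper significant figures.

21.34

3495.1791 + 7990.1 = 11485.2791, limited to 1 d.p. → 6 s.f.; 453.7 + 84.6 = 538.3, limited to 1 d.p. → 4 s.f.
Carrying full precision, 11485.2791 ÷ 538.3 = 21.3362049043…; keep min(6, 4) = 4 s.f.
Rounded to 4 significant figures: 21.34.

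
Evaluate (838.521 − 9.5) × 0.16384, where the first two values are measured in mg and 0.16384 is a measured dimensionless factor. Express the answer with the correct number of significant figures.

838.521 mg − 9.5 mg = 829.021 mg; the difference is limited to 1 decimal place (4 s.f.).
Carrying full precision, 829.021 × 0.16384 = 135.82680064 mg; 0.16384 has 5 s.f., so the result keeps min(4, 5) = 4 s.f.
Rounded to 4 significant figures: 135.8 mg.

135.8 mg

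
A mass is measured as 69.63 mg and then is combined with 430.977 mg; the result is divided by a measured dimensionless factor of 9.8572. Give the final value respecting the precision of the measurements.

50.786 mg

69.63 mg + 430.977 mg = 500.607 mg; the sum is limited to 2 decimal places (5 s.f.).
Carrying full precision, 500.607 ÷ 9.8572 = 50.7859229802… mg; 9.8572 has 5 s.f., so the result keeps min(5, 5) = 5 s.f.
Rounded to 5 significant figures: 50.786 mg.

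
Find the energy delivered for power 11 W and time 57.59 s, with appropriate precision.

energy delivered = 11 W × 57.59 s = 633.49 J.
11 has 2 significant figures; 57.59 has 4.
Division/multiplication keeps the fewest: 2 significant figures.
Rounded: 6.3 × 10² J.

6.3 × 10² J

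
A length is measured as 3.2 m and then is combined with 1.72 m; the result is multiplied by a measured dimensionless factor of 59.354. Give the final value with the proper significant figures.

2.9 × 10² m

3.2 m + 1.72 m = 4.92 m; the sum is limited to 1 decimal place (2 s.f.).
Carrying full precision, 4.92 × 59.354 = 292.02168 m; 59.354 has 5 s.f., so the result keeps min(2, 5) = 2 s.f.
Rounded to 2 significant figures: 2.9 × 10² m.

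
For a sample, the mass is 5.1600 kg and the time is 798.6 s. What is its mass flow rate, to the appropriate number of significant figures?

0.006461 kg/s

mass flow rate = 5.1600 kg ÷ 798.6 s = 0.00646130728775… kg/s.
5.1600 has 5 significant figures; 798.6 has 4.
Division/multiplication keeps the fewest: 4 significant figures.
Rounded: 0.006461 kg/s.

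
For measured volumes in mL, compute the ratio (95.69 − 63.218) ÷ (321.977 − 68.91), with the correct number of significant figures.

0.1283

95.69 − 63.218 = 32.472, limited to 2 d.p. → 4 s.f.; 321.977 − 68.91 = 253.067, limited to 2 d.p. → 5 s.f.
Carrying full precision, 32.472 ÷ 253.067 = 0.12831384574…; keep min(4, 5) = 4 s.f.
Rounded to 4 significant figures: 0.1283.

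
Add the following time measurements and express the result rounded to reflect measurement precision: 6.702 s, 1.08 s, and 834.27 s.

8.4205 × 10^2 s

6.702 s + 1.08 s + 834.27 s = 842.052 s.
Addition/subtraction keeps the fewest decimal places: 6.702 → 3 decimal places, 1.08 → 2 decimal places, 834.27 → 2 decimal places; limit is 2.
Rounded to 2 decimal places: 8.4205 × 10^2 s.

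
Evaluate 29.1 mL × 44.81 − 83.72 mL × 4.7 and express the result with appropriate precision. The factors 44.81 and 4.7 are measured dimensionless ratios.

29.1 × 44.81 = 1303.971 → 1.30 × 10^3 mL (3 s.f., last digit at the 10^1 place).
83.72 × 4.7 = 393.484 → 3.9 × 10^2 mL (2 s.f., last digit at the 10^1 place).
Difference: 910.487 mL; keep the coarser place, 10^1.
Result: 9.1 × 10^2 mL.

9.1 × 10^2 mL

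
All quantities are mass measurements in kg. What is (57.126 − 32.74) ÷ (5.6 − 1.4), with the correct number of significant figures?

57.126 − 32.74 = 24.386, limited to 2 d.p. → 4 s.f.; 5.6 − 1.4 = 4.2, limited to 1 d.p. → 2 s.f.
Carrying full precision, 24.386 ÷ 4.2 = 5.80619047619…; keep min(4, 2) = 2 s.f.
Rounded to 2 significant figures: 5.8.

5.8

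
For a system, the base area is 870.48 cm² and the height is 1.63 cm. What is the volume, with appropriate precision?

1.42 × 10³ cm³

volume = 870.48 cm² × 1.63 cm = 1418.8824 cm³.
870.48 has 5 significant figures; 1.63 has 3.
Division/multiplication keeps the fewest: 3 significant figures.
Rounded: 1.42 × 10³ cm³.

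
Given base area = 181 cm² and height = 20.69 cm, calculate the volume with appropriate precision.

3.74 × 10³ cm³

volume = 181 cm² × 20.69 cm = 3744.89 cm³.
181 has 3 significant figures; 20.69 has 4.
Division/multiplication keeps the fewest: 3 significant figures.
Rounded: 3.74 × 10³ cm³.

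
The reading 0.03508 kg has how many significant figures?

4

0.03508: leading zeros are not significant; zeros between nonzero digits are significant.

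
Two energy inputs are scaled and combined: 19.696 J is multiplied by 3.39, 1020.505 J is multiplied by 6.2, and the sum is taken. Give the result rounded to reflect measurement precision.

6.4 × 10^3 J

19.696 × 3.39 = 66.76944 → 66.8 J (3 s.f., last digit at the 10^-1 place).
1020.505 × 6.2 = 6327.131 → 6.3 × 10^3 J (2 s.f., last digit at the 10^2 place).
Sum: 6393.90044 J; keep the coarser place, 10^2.
Result: 6.4 × 10^3 J.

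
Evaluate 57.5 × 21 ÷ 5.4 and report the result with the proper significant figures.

2.2 × 10²

57.5 × 21 ÷ 5.4 = 223.611111111…
Multiplication/division keeps the fewest significant figures: 57.5 → 3 s.f., 21 → 2 s.f., 5.4 → 2 s.f.; limit is 2.
Rounded to 2 significant figures: 2.2 × 10².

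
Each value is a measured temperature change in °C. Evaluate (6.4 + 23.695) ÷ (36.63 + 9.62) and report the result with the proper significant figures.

6.4 + 23.695 = 30.095, limited to 1 d.p. → 3 s.f.; 36.63 + 9.62 = 46.25, limited to 2 d.p. → 4 s.f.
Carrying full precision, 30.095 ÷ 46.25 = 0.650702702703…; keep min(3, 4) = 3 s.f.
Rounded to 3 significant figures: 0.651.

0.651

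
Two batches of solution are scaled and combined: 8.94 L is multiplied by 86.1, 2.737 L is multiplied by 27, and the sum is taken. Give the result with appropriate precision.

844 L

8.94 × 86.1 = 769.734 → 7.70 × 10² L (3 s.f., last digit at the 10^0 place).
2.737 × 27 = 73.899 → 74 L (2 s.f., last digit at the 10^0 place).
Sum: 843.633 L; keep the coarser place, 10^0.
Result: 844 L.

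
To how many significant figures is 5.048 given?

5.048: zeros between nonzero digits are significant.

4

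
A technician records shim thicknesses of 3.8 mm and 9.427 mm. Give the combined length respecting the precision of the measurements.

3.8 mm + 9.427 mm = 13.227 mm.
Addition/subtraction keeps the fewest decimal places: 3.8 → 1 decimal place, 9.427 → 3 decimal places; limit is 1.
Rounded to 1 decimal place: 13.2 mm.

13.2 mm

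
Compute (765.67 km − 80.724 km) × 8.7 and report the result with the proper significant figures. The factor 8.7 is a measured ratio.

765.67 km − 80.724 km = 684.946 km; the difference is limited to 2 decimal places (5 s.f.).
Carrying full precision, 684.946 × 8.7 = 5959.0302 km; 8.7 has 2 s.f., so the result keeps min(5, 2) = 2 s.f.
Rounded to 2 significant figures: 6.0 × 10^3 km.

6.0 × 10^3 km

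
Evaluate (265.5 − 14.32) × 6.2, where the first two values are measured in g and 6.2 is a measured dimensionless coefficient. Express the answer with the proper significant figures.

1.6 × 10³ g

265.5 g − 14.32 g = 251.18 g; the difference is limited to 1 decimal place (4 s.f.).
Carrying full precision, 251.18 × 6.2 = 1557.316 g; 6.2 has 2 s.f., so the result keeps min(4, 2) = 2 s.f.
Rounded to 2 significant figures: 1.6 × 10³ g.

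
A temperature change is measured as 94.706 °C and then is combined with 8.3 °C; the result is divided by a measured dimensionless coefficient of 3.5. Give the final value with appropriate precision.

29 °C

94.706 °C + 8.3 °C = 103.006 °C; the sum is limited to 1 decimal place (4 s.f.).
Carrying full precision, 103.006 ÷ 3.5 = 29.4302857143… °C; 3.5 has 2 s.f., so the result keeps min(4, 2) = 2 s.f.
Rounded to 2 significant figures: 29 °C.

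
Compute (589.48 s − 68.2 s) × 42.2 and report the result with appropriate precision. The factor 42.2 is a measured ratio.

589.48 s − 68.2 s = 521.28 s; the difference is limited to 1 decimal place (4 s.f.).
Carrying full precision, 521.28 × 42.2 = 21998.016 s; 42.2 has 3 s.f., so the result keeps min(4, 3) = 3 s.f.
Rounded to 3 significant figures: 2.20 × 10^4 s.

2.20 × 10^4 s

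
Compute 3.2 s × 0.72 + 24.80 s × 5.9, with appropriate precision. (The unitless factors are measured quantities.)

1.5 × 10² s

3.2 × 0.72 = 2.304 → 2.3 s (2 s.f., last digit at the 10^-1 place).
24.80 × 5.9 = 146.32 → 1.5 × 10² s (2 s.f., last digit at the 10^1 place).
Sum: 148.624 s; keep the coarser place, 10^1.
Result: 1.5 × 10² s.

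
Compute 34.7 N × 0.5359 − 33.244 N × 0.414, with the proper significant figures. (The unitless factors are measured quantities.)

34.7 × 0.5359 = 18.59573 → 18.6 N (3 s.f., last digit at the 10^-1 place).
33.244 × 0.414 = 13.763016 → 13.8 N (3 s.f., last digit at the 10^-1 place).
Difference: 4.832714 N; keep the coarser place, 10^-1.
Result: 4.8 N.

4.8 N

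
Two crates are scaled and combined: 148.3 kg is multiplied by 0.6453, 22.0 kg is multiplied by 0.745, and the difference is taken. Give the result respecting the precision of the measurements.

79.3 kg

148.3 × 0.6453 = 95.69799 → 95.70 kg (4 s.f., last digit at the 10^-2 place).
22.0 × 0.745 = 16.39 → 16.4 kg (3 s.f., last digit at the 10^-1 place).
Difference: 79.30799 kg; keep the coarser place, 10^-1.
Result: 79.3 kg.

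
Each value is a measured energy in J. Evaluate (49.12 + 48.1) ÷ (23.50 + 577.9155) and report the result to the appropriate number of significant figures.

49.12 + 48.1 = 97.22, limited to 1 d.p. → 3 s.f.; 23.50 + 577.9155 = 601.4155, limited to 2 d.p. → 5 s.f.
Carrying full precision, 97.22 ÷ 601.4155 = 0.161651969396…; keep min(3, 5) = 3 s.f.
Rounded to 3 significant figures: 0.162.

0.162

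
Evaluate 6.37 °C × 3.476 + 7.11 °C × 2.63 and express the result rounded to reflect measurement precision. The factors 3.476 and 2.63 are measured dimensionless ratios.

40.8 °C

6.37 × 3.476 = 22.14212 → 22.1 °C (3 s.f., last digit at the 10^-1 place).
7.11 × 2.63 = 18.6993 → 18.7 °C (3 s.f., last digit at the 10^-1 place).
Sum: 40.84142 °C; keep the coarser place, 10^-1.
Result: 40.8 °C.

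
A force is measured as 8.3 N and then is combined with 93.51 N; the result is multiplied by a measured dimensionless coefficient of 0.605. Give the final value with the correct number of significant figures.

61.6 N

8.3 N + 93.51 N = 101.81 N; the sum is limited to 1 decimal place (4 s.f.).
Carrying full precision, 101.81 × 0.605 = 61.59505 N; 0.605 has 3 s.f., so the result keeps min(4, 3) = 3 s.f.
Rounded to 3 significant figures: 61.6 N.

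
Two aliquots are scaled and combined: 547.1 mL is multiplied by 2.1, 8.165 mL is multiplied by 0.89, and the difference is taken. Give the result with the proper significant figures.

547.1 × 2.1 = 1148.91 → 1.1 × 10^3 mL (2 s.f., last digit at the 10^2 place).
8.165 × 0.89 = 7.26685 → 7.3 mL (2 s.f., last digit at the 10^-1 place).
Difference: 1141.64315 mL; keep the coarser place, 10^2.
Result: 1.1 × 10^3 mL.

1.1 × 10^3 mL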